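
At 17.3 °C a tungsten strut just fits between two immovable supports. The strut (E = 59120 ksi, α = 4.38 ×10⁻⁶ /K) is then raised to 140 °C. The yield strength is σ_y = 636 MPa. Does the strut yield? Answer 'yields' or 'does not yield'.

E = 59120 ksi = 407.6 GPa.
ΔT = 122.7 K. Constrained thermal stress σ = E·α·ΔT = 407.6×10³ MPa × 4.38×10⁻⁶ × 122.7 = 219 MPa (compressive).
Compare to σ_y = 636 MPa: σ < σ_y, so it does not yield.

does not yield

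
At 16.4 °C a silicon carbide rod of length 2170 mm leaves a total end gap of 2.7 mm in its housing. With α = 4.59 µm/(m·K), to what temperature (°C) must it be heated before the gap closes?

287 °C

α·L₀·ΔT = 2.7 mm ⇒ ΔT = 2.7 / (4.59×10⁻⁶ × 2170.0) = 271.1 K.
T = 16.4 + 271.1 = 287.5 °C.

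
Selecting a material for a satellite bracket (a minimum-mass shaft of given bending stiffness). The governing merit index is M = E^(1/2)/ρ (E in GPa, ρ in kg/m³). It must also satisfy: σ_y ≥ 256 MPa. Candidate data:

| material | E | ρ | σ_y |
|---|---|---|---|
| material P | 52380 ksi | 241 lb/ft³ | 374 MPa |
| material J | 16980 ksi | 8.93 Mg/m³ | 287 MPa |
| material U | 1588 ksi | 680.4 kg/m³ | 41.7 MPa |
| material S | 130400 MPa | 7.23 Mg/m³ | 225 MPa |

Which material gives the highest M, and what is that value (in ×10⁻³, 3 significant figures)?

material P, M = 4.92×10⁻³

Screen on constraints: σ_y ≥ 256 MPa. Survivors: material P, material J.
Putting every candidate on a common basis:
  material P: E = 361.1 GPa, ρ = 3860 kg/m³
  material J: E = 117.1 GPa, ρ = 8930 kg/m³
  material P: M = 4.92×10⁻³
  material J: M = 1.21×10⁻³
Material P has the largest M.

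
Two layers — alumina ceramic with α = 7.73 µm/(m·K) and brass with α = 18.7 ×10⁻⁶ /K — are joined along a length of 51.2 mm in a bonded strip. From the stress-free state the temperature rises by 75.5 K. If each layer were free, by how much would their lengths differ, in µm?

Δα = |7.73 − 18.7|×10⁻⁶/K = 11.0×10⁻⁶/K.
ΔL_mismatch = Δα·L·ΔT = 11.0×10⁻⁶ × 51.2 mm × 75.5 K = 42.4 µm.

42.4 µm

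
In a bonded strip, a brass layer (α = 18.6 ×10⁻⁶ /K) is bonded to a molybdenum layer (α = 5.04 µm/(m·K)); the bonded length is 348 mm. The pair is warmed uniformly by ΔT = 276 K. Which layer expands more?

brass

α(brass) = 18.6×10⁻⁶/K vs α(molybdenum) = 5.04×10⁻⁶/K.
Higher α expands more for the same ΔT: brass.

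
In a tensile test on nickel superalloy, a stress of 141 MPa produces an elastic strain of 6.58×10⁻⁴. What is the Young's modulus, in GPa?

214 GPa

E = σ/ε = 141 MPa / 6.58×10⁻⁴ = 214300 MPa = 214 GPa.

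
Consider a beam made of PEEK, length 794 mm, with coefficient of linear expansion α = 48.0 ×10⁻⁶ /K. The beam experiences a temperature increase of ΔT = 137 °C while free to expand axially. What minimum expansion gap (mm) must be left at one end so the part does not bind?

5.22 mm

ΔL = α·L₀·ΔT = 48.0×10⁻⁶ × 794 mm × 137.0 K = 5.22 mm.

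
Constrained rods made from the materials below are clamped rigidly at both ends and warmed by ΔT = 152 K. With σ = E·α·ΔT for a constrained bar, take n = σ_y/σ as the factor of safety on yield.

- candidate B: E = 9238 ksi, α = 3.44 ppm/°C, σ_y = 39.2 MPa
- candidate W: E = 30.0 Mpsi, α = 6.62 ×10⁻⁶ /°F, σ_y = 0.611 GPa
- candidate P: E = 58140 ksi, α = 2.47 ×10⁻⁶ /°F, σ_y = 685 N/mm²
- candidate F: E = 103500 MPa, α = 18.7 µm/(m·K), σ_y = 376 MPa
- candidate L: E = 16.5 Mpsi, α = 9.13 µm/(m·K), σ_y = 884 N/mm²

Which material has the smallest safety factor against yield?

candidate B

Per material, after unit conversion:
  candidate B: E = 63.69, α = 3.44, σ_y = 39.20 → σ = 33.3 MPa, n = 1.18
  candidate W: E = 206.8, α = 11.9, σ_y = 611.0 → σ = 375 MPa, n = 1.63
  candidate P: E = 400.9, α = 4.45, σ_y = 685.0 → σ = 271 MPa, n = 2.53
  candidate F: E = 103.5, α = 18.7, σ_y = 376.0 → σ = 294 MPa, n = 1.28
  candidate L: E = 113.8, α = 9.13, σ_y = 884.0 → σ = 158 MPa, n = 5.60
The minimum is candidate B at n = 1.18.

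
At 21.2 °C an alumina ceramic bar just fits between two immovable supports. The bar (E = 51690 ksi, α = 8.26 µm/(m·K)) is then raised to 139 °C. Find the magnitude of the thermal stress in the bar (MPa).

347 MPa

E = 51690 ksi = 356.4 GPa.
ΔT = 117.8 K. Constrained thermal stress σ = E·α·ΔT = 356.4×10³ MPa × 8.26×10⁻⁶ × 117.8 = 347 MPa (compressive).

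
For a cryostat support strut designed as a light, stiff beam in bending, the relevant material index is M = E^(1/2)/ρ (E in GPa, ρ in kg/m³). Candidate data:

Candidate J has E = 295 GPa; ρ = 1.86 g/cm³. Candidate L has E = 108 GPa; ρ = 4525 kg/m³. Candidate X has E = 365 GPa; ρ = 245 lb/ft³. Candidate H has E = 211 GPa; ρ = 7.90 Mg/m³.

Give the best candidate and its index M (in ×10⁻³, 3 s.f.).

In SI units:
  candidate J: E = 295.0 GPa, ρ = 1860 kg/m³
  candidate L: E = 108.0 GPa, ρ = 4525 kg/m³
  candidate X: E = 365.0 GPa, ρ = 3925 kg/m³
  candidate H: E = 211.0 GPa, ρ = 7900 kg/m³
  candidate J: M = 9.23×10⁻³
  candidate X: M = 4.87×10⁻³
  candidate L: M = 2.30×10⁻³
  candidate H: M = 1.84×10⁻³
Candidate J has the largest M.

candidate J, M = 9.23×10⁻³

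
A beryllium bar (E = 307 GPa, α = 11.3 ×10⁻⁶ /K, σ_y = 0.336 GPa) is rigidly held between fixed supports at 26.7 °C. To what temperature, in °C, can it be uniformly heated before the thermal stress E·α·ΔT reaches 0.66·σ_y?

90.6 °C

σ_y = 0.336 GPa = 336.0 MPa.
E·α·ΔT = 221.8 MPa ⇒ ΔT = 221.8 / (307.0×10³ × 11.3×10⁻⁶) = 63.92 K.
T = 26.7 + 63.92 = 90.62 °C.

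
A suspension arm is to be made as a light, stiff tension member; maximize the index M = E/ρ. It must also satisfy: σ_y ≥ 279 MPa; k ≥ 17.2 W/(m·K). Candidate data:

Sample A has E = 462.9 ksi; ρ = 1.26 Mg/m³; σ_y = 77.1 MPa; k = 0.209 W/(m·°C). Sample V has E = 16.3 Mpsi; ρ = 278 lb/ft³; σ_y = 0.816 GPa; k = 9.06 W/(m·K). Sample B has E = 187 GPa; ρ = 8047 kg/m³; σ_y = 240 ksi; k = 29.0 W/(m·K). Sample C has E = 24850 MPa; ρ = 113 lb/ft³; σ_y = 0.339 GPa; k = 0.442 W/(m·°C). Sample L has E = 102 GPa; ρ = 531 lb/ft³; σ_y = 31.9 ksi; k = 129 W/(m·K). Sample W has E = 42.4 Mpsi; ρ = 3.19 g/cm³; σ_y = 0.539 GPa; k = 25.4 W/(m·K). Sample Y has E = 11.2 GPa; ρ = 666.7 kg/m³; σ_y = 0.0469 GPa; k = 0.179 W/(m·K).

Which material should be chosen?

Screen on constraints: σ_y ≥ 279 MPa; k ≥ 17.2 W/(m·K). Survivors: sample B, sample W.
Putting every candidate on a common basis:
  sample B: E = 187.0 GPa, ρ = 8047 kg/m³
  sample W: E = 292.3 GPa, ρ = 3190 kg/m³
  sample W: M = 91.6 MN·m/kg
  sample B: M = 23.2 MN·m/kg
Sample W ranks first.

sample W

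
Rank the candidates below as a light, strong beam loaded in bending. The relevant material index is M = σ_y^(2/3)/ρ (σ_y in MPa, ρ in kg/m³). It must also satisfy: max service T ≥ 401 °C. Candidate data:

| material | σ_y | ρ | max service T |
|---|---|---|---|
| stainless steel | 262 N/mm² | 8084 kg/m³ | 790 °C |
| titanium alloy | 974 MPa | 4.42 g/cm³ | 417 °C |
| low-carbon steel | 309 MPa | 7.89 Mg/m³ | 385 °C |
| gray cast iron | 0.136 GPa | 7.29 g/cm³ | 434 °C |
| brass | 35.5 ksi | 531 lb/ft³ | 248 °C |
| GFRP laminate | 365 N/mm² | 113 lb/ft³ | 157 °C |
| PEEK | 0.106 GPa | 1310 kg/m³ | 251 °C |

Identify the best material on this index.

titanium alloy

Screen on constraints: max service T ≥ 401 °C. Survivors: stainless steel, titanium alloy, gray cast iron.
After converting to SI:
  stainless steel: σ_y = 262.0 MPa, ρ = 8084 kg/m³
  titanium alloy: σ_y = 974.0 MPa, ρ = 4420 kg/m³
  gray cast iron: σ_y = 136.0 MPa, ρ = 7290 kg/m³
  titanium alloy: M = 22.2×10⁻³
  stainless steel: M = 5.06×10⁻³
  gray cast iron: M = 3.63×10⁻³
The maximum is for titanium alloy.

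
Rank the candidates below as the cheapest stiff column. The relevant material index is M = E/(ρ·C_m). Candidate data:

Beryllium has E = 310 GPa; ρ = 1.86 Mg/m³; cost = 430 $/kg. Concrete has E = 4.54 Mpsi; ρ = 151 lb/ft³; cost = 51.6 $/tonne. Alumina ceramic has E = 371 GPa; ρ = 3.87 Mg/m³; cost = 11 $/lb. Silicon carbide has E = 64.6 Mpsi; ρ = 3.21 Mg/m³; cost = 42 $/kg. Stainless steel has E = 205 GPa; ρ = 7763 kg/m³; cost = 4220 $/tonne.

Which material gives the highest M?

concrete

In SI units:
  beryllium: E = 310.0 GPa, ρ = 1860 kg/m³, cost = 430.0 $/kg
  concrete: E = 31.30 GPa, ρ = 2419 kg/m³, cost = 0.05160 $/kg
  alumina ceramic: E = 371.0 GPa, ρ = 3870 kg/m³, cost = 24.25 $/kg
  silicon carbide: E = 445.4 GPa, ρ = 3210 kg/m³, cost = 42.00 $/kg
  stainless steel: E = 205.0 GPa, ρ = 7763 kg/m³, cost = 4.220 $/kg
  concrete: M = 251 MN·m per $
  stainless steel: M = 6.26 MN·m per $
  alumina ceramic: M = 3.95 MN·m per $
  silicon carbide: M = 3.30 MN·m per $
  beryllium: M = 0.388 MN·m per $
Concrete ranks first.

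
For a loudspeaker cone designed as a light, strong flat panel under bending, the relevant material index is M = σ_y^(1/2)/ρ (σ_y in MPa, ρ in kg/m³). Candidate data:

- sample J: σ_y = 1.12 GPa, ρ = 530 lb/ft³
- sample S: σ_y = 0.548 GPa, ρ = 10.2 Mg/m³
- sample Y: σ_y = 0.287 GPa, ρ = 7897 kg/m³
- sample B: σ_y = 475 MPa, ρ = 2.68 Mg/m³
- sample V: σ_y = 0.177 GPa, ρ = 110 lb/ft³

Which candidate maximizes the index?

After converting to SI:
  sample J: σ_y = 1120 MPa, ρ = 8490 kg/m³
  sample S: σ_y = 548.0 MPa, ρ = 10200 kg/m³
  sample Y: σ_y = 287.0 MPa, ρ = 7897 kg/m³
  sample B: σ_y = 475.0 MPa, ρ = 2680 kg/m³
  sample V: σ_y = 177.0 MPa, ρ = 1762 kg/m³
  sample B: M = 8.13×10⁻³
  sample V: M = 7.55×10⁻³
  sample J: M = 3.94×10⁻³
  sample S: M = 2.30×10⁻³
  sample Y: M = 2.15×10⁻³
Sample B has the largest M.

sample B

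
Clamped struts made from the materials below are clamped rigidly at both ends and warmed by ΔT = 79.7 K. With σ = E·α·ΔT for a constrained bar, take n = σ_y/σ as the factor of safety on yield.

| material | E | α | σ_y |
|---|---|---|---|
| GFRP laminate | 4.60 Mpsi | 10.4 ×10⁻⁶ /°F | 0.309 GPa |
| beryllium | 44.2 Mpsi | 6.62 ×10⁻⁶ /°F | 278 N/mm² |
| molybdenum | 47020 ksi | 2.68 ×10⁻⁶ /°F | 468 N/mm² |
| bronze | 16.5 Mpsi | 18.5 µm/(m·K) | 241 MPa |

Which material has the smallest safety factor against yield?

Converting E to GPa, α to ×10⁻⁶/K, σ_y to MPa, then σ and n for each:
  GFRP laminate: E = 31.72, α = 18.7, σ_y = 309.0 → σ = 47.3 MPa, n = 6.53
  beryllium: E = 304.7, α = 11.9, σ_y = 278.0 → σ = 289 MPa, n = 0.961
  molybdenum: E = 324.2, α = 4.82, σ_y = 468.0 → σ = 125 MPa, n = 3.75
  bronze: E = 113.8, α = 18.5, σ_y = 241.0 → σ = 168 MPa, n = 1.44
Smallest n: beryllium with n = 0.961.

beryllium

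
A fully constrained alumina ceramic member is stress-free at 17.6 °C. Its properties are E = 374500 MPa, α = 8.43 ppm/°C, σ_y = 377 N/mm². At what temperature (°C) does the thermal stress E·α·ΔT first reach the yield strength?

E = 374500 MPa = 374.5 GPa.
σ_y = 377 N/mm² = 377.0 MPa.
E·α·ΔT = 377.0 MPa ⇒ ΔT = 377.0 / (374.5×10³ × 8.43×10⁻⁶) = 119.4 K.
T = 17.6 + 119.4 = 137.0 °C.

137 °C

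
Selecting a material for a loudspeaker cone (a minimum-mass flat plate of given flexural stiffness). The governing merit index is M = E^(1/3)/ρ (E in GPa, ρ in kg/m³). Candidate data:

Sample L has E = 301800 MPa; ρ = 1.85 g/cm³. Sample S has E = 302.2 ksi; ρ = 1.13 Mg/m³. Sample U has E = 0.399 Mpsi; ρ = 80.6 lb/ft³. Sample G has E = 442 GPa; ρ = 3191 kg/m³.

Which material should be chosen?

sample L

In SI units:
  sample L: E = 301.8 GPa, ρ = 1850 kg/m³
  sample S: E = 2.084 GPa, ρ = 1130 kg/m³
  sample U: E = 2.751 GPa, ρ = 1291 kg/m³
  sample G: E = 442.0 GPa, ρ = 3191 kg/m³
  sample L: M = 3.63×10⁻³
  sample G: M = 2.39×10⁻³
  sample S: M = 1.13×10⁻³
  sample U: M = 1.09×10⁻³
The maximum is for sample L.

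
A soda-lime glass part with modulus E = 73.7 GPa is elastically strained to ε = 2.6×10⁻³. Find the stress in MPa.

σ = E·ε = 73700 MPa × 2.6×10⁻³ = 192 MPa.

192 MPa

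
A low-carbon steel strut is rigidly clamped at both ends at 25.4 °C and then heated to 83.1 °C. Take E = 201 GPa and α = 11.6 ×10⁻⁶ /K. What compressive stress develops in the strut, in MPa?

ΔT = 57.70 K. Constrained thermal stress σ = E·α·ΔT = 201.0×10³ MPa × 11.6×10⁻⁶ × 57.70 = 135 MPa (compressive).

135 MPa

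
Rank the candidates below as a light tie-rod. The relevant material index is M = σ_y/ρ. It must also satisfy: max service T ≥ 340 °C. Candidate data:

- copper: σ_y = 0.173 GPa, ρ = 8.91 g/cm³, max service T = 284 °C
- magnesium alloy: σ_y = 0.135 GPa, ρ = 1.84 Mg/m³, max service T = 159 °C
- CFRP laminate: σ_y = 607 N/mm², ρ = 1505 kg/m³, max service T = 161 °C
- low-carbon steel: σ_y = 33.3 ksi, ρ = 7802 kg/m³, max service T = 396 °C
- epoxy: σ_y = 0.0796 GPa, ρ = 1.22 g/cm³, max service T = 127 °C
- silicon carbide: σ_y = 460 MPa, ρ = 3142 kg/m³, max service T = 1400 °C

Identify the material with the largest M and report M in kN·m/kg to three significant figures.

Screen on constraints: max service T ≥ 340 °C. Survivors: low-carbon steel, silicon carbide.
Convert each candidate to consistent units, then evaluate M:
  low-carbon steel: σ_y = 229.6 MPa, ρ = 7802 kg/m³
  silicon carbide: σ_y = 460.0 MPa, ρ = 3142 kg/m³
  silicon carbide: M = 146 kN·m/kg
  low-carbon steel: M = 29.4 kN·m/kg
Highest index: silicon carbide.

silicon carbide, M = 146 kN·m/kg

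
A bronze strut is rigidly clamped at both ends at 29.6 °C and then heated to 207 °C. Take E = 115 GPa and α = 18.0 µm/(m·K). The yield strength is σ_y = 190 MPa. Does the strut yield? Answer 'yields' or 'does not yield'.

ΔT = 177.4 K. Constrained thermal stress σ = E·α·ΔT = 115.0×10³ MPa × 18.0×10⁻⁶ × 177.4 = 367 MPa (compressive).
Compare to σ_y = 190 MPa: σ ≥ σ_y, so it yields.

yields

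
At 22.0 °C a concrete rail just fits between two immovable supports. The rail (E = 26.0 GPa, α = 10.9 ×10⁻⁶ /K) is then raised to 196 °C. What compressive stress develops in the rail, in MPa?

49.3 MPa

ΔT = 174.0 K. Constrained thermal stress σ = E·α·ΔT = 26.00×10³ MPa × 10.9×10⁻⁶ × 174.0 = 49.3 MPa (compressive).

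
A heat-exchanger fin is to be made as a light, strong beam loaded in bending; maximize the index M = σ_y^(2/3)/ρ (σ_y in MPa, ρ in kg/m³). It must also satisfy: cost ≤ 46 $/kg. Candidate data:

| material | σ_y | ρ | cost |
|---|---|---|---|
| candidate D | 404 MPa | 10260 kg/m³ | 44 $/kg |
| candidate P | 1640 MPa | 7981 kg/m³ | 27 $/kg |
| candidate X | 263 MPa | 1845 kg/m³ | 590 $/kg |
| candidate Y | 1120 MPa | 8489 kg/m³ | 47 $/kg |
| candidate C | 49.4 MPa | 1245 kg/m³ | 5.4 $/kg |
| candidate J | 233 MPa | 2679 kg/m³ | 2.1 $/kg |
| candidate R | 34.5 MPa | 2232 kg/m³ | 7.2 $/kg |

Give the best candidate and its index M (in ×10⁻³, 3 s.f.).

Screen on constraints: cost ≤ 46 $/kg. Survivors: candidate D, candidate P, candidate C, candidate J, candidate R.
Computing M directly (units already consistent):
  candidate P: M = 17.4×10⁻³
  candidate J: M = 14.1×10⁻³
  candidate C: M = 10.8×10⁻³
  candidate D: M = 5.33×10⁻³
  candidate R: M = 4.75×10⁻³
Candidate P has the largest M.

candidate P, M = 17.4×10⁻³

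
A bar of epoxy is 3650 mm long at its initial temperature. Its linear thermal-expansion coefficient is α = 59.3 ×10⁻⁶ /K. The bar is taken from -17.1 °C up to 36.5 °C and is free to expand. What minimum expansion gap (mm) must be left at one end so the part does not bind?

ΔT = 36.5 − (-17.1) = 53.60 K.
ΔL = α·L₀·ΔT = 59.3×10⁻⁶ × 3650 mm × 53.60 K = 11.6 mm.

11.6 mm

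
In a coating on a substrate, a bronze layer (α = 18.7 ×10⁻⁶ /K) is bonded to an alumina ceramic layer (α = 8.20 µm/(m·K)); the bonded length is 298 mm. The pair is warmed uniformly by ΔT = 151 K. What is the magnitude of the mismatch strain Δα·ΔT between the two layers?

1.59×10⁻³

Δα = |18.7 − 8.20|×10⁻⁶/K = 10.5×10⁻⁶/K.
Mismatch strain = Δα·ΔT = 10.5×10⁻⁶ × 151.0 = 1.59×10⁻³.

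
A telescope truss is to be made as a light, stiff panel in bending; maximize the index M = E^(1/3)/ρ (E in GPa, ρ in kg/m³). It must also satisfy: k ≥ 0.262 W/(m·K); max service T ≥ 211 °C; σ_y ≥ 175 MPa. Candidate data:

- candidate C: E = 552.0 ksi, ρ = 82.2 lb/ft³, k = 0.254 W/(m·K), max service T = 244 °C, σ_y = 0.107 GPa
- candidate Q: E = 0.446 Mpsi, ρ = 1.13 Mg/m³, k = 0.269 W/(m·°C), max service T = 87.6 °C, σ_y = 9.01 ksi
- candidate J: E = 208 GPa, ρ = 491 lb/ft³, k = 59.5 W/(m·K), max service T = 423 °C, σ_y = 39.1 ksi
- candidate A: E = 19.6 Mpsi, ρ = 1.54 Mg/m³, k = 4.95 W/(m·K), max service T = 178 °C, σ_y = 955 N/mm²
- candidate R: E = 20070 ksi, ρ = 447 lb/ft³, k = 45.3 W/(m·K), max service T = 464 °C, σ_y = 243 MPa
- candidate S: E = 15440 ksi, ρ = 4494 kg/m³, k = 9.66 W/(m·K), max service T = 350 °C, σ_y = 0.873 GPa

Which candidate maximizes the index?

Screen on constraints: k ≥ 0.262 W/(m·K); max service T ≥ 211 °C; σ_y ≥ 175 MPa. Survivors: candidate J, candidate R, candidate S.
In SI units:
  candidate J: E = 208.0 GPa, ρ = 7865 kg/m³
  candidate R: E = 138.4 GPa, ρ = 7160 kg/m³
  candidate S: E = 106.5 GPa, ρ = 4494 kg/m³
  candidate S: M = 1.05×10⁻³
  candidate J: M = 0.753×10⁻³
  candidate R: M = 0.722×10⁻³
Highest index: candidate S.

candidate S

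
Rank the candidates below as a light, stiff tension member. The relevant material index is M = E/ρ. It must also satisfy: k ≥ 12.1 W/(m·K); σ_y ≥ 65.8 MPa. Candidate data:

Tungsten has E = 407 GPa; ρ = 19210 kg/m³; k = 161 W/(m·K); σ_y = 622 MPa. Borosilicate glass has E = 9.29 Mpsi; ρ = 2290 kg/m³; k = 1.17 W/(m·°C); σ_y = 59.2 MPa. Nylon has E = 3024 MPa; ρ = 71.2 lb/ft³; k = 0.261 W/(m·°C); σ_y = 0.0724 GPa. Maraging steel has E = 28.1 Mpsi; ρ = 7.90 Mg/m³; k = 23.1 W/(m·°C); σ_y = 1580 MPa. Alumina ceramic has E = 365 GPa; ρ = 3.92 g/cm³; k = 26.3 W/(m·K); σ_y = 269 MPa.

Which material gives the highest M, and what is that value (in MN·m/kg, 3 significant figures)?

alumina ceramic, M = 93.1 MN·m/kg

Screen on constraints: k ≥ 12.1 W/(m·K); σ_y ≥ 65.8 MPa. Survivors: tungsten, maraging steel, alumina ceramic.
In SI units:
  tungsten: E = 407.0 GPa, ρ = 19210 kg/m³
  maraging steel: E = 193.7 GPa, ρ = 7900 kg/m³
  alumina ceramic: E = 365.0 GPa, ρ = 3920 kg/m³
  alumina ceramic: M = 93.1 MN·m/kg
  maraging steel: M = 24.5 MN·m/kg
  tungsten: M = 21.2 MN·m/kg
Alumina ceramic ranks first.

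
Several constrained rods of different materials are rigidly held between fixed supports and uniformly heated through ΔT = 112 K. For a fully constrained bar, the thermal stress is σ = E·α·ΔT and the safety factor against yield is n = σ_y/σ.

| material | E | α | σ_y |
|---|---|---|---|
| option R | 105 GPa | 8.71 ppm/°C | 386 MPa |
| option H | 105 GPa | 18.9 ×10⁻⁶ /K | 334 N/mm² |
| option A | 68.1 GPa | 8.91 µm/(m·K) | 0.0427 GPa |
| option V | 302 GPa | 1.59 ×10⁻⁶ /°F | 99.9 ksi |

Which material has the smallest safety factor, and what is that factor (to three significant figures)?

In consistent units (E in GPa, α in ×10⁻⁶/K, σ_y in MPa):
  option R: E = 105.0, α = 8.71, σ_y = 386.0 → σ = 102 MPa, n = 3.77
  option H: E = 105.0, α = 18.9, σ_y = 334.0 → σ = 222 MPa, n = 1.50
  option A: E = 68.10, α = 8.91, σ_y = 42.70 → σ = 68.0 MPa, n = 0.628
  option V: E = 302.0, α = 2.86, σ_y = 688.8 → σ = 96.8 MPa, n = 7.12
The minimum is option A at n = 0.628.

option A, n = 0.628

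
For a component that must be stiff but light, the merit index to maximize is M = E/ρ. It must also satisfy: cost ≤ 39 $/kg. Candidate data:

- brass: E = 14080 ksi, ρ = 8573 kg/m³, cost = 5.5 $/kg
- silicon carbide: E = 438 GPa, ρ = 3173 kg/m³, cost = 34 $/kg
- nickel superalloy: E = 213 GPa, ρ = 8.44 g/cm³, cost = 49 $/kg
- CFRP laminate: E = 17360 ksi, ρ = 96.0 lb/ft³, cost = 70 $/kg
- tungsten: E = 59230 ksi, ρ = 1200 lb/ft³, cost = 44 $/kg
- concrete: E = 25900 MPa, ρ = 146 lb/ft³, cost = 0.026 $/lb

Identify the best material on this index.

silicon carbide

Screen on constraints: cost ≤ 39 $/kg. Survivors: brass, silicon carbide, concrete.
Normalizing units and computing the index:
  brass: E = 97.08 GPa, ρ = 8573 kg/m³
  silicon carbide: E = 438.0 GPa, ρ = 3173 kg/m³
  concrete: E = 25.90 GPa, ρ = 2339 kg/m³
  silicon carbide: M = 138 MN·m/kg
  brass: M = 11.3 MN·m/kg
  concrete: M = 11.1 MN·m/kg
The maximum is for silicon carbide.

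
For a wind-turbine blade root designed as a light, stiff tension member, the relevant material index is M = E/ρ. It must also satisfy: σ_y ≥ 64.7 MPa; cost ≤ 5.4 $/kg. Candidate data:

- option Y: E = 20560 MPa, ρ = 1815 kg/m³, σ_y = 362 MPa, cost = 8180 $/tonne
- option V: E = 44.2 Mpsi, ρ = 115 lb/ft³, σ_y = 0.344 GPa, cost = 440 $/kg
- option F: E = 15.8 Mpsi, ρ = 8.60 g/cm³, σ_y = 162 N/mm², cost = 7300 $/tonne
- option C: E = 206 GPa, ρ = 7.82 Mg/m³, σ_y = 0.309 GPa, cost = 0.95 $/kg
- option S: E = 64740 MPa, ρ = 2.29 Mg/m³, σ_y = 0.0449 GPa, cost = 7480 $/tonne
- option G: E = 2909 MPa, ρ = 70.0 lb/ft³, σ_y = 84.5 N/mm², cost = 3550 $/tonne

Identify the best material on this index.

Screen on constraints: σ_y ≥ 64.7 MPa; cost ≤ 5.4 $/kg. Survivors: option C, option G.
Putting every candidate on a common basis:
  option C: E = 206.0 GPa, ρ = 7820 kg/m³
  option G: E = 2.909 GPa, ρ = 1121 kg/m³
  option C: M = 26.3 MN·m/kg
  option G: M = 2.59 MN·m/kg
The maximum is for option C.

option C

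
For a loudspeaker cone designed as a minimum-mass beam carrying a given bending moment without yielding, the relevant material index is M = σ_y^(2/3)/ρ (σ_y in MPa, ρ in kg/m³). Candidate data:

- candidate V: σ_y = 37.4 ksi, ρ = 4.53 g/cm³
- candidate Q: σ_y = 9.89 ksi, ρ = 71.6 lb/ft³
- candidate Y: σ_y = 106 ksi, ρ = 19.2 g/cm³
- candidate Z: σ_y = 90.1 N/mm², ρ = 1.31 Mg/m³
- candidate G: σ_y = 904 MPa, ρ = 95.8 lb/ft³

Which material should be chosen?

In SI units:
  candidate V: σ_y = 257.9 MPa, ρ = 4530 kg/m³
  candidate Q: σ_y = 68.19 MPa, ρ = 1147 kg/m³
  candidate Y: σ_y = 730.8 MPa, ρ = 19200 kg/m³
  candidate Z: σ_y = 90.10 MPa, ρ = 1310 kg/m³
  candidate G: σ_y = 904.0 MPa, ρ = 1535 kg/m³
  candidate G: M = 60.9×10⁻³
  candidate Z: M = 15.3×10⁻³
  candidate Q: M = 14.6×10⁻³
  candidate V: M = 8.94×10⁻³
  candidate Y: M = 4.23×10⁻³
The maximum is for candidate G.

candidate G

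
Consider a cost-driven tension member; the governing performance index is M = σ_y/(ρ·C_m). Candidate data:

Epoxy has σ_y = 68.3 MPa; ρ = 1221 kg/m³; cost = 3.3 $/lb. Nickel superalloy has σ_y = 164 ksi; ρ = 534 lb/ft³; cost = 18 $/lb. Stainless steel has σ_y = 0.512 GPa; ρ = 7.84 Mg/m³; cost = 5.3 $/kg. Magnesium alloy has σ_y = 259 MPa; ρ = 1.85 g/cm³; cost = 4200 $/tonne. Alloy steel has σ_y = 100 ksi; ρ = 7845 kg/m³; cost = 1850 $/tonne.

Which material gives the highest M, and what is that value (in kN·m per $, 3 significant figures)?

In SI units:
  epoxy: σ_y = 68.30 MPa, ρ = 1221 kg/m³, cost = 7.275 $/kg
  nickel superalloy: σ_y = 1131 MPa, ρ = 8554 kg/m³, cost = 39.68 $/kg
  stainless steel: σ_y = 512.0 MPa, ρ = 7840 kg/m³, cost = 5.300 $/kg
  magnesium alloy: σ_y = 259.0 MPa, ρ = 1850 kg/m³, cost = 4.200 $/kg
  alloy steel: σ_y = 689.5 MPa, ρ = 7845 kg/m³, cost = 1.850 $/kg
  alloy steel: M = 47.5 kN·m per $
  magnesium alloy: M = 33.3 kN·m per $
  stainless steel: M = 12.3 kN·m per $
  epoxy: M = 7.69 kN·m per $
  nickel superalloy: M = 3.33 kN·m per $
Alloy steel has the largest M.

alloy steel, M = 47.5 kN·m per $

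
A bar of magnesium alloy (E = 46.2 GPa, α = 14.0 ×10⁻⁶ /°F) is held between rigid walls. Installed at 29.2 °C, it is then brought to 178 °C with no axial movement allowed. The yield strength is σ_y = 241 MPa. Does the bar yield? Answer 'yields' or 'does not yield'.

does not yield

α = 14.0×10⁻⁶/°F × 9/5 = 25.2×10⁻⁶/K.
ΔT = 148.8 K. Constrained thermal stress σ = E·α·ΔT = 46.20×10³ MPa × 25.2×10⁻⁶ × 148.8 = 173 MPa (compressive).
Compare to σ_y = 241 MPa: σ < σ_y, so it does not yield.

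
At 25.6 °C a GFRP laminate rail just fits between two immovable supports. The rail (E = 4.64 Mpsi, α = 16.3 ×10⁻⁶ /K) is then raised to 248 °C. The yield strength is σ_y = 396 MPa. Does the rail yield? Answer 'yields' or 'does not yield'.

does not yield

E = 4.64 Mpsi = 31.99 GPa.
ΔT = 222.4 K. Constrained thermal stress σ = E·α·ΔT = 31.99×10³ MPa × 16.3×10⁻⁶ × 222.4 = 116 MPa (compressive).
Compare to σ_y = 396 MPa: σ < σ_y, so it does not yield.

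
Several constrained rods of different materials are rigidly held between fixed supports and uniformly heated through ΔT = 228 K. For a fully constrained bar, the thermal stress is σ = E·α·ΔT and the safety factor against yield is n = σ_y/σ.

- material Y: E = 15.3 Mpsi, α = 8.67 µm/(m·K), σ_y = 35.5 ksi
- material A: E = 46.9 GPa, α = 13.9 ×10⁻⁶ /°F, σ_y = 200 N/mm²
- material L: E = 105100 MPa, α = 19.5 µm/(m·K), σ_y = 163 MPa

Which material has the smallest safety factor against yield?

material L

With everything in SI (GPa, ×10⁻⁶/K, MPa):
  material Y: E = 105.5, α = 8.67, σ_y = 244.8 → σ = 209 MPa, n = 1.17
  material A: E = 46.90, α = 25.0, σ_y = 200.0 → σ = 268 MPa, n = 0.748
  material L: E = 105.1, α = 19.5, σ_y = 163.0 → σ = 467 MPa, n = 0.349
The minimum is material L at n = 0.349.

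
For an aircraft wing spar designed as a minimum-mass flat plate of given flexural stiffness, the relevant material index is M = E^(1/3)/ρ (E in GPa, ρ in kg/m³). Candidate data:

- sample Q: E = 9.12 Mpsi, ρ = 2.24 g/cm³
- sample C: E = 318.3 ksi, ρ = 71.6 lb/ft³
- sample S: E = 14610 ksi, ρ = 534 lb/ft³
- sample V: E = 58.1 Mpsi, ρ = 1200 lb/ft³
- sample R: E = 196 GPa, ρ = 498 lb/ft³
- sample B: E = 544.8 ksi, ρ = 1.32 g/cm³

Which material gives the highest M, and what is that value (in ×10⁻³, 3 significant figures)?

sample Q, M = 1.78×10⁻³

In SI units:
  sample Q: E = 62.88 GPa, ρ = 2240 kg/m³
  sample C: E = 2.195 GPa, ρ = 1147 kg/m³
  sample S: E = 100.7 GPa, ρ = 8554 kg/m³
  sample V: E = 400.6 GPa, ρ = 19220 kg/m³
  sample R: E = 196.0 GPa, ρ = 7977 kg/m³
  sample B: E = 3.756 GPa, ρ = 1320 kg/m³
  sample Q: M = 1.78×10⁻³
  sample B: M = 1.18×10⁻³
  sample C: M = 1.13×10⁻³
  sample R: M = 0.728×10⁻³
  sample S: M = 0.544×10⁻³
  sample V: M = 0.383×10⁻³
Sample Q ranks first.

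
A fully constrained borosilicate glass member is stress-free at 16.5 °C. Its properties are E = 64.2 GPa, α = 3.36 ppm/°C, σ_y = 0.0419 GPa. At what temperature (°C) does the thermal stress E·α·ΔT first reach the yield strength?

σ_y = 0.0419 GPa = 41.90 MPa.
E·α·ΔT = 41.90 MPa ⇒ ΔT = 41.90 / (64.20×10³ × 3.36×10⁻⁶) = 194.2 K.
T = 16.5 + 194.2 = 210.7 °C.

211 °C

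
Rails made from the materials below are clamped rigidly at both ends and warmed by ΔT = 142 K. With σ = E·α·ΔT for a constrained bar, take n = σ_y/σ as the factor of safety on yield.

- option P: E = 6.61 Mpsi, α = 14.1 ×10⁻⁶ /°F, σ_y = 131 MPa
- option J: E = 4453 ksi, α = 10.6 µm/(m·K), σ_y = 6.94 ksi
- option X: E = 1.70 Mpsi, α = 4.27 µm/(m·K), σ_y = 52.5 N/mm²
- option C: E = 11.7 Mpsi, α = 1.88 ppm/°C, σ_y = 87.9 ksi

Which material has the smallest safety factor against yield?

option P

Converting E to GPa, α to ×10⁻⁶/K, σ_y to MPa, then σ and n for each:
  option P: E = 45.57, α = 25.4, σ_y = 131.0 → σ = 164 MPa, n = 0.798
  option J: E = 30.70, α = 10.6, σ_y = 47.85 → σ = 46.2 MPa, n = 1.04
  option X: E = 11.72, α = 4.27, σ_y = 52.50 → σ = 7.11 MPa, n = 7.39
  option C: E = 80.67, α = 1.88, σ_y = 606.0 → σ = 21.5 MPa, n = 28.1
Option P has the lowest safety factor, n = 0.798.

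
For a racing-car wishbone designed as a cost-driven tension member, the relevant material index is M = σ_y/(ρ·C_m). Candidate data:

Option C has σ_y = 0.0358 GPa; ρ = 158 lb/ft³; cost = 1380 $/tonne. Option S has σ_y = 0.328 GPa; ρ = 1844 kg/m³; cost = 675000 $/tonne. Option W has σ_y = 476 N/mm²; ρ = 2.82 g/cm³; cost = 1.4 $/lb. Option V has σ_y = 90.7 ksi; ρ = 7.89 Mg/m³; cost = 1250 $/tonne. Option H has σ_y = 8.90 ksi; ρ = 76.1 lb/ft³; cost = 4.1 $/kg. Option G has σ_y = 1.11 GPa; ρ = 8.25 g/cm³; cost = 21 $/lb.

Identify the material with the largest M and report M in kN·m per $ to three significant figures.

Normalizing units and computing the index:
  option C: σ_y = 35.80 MPa, ρ = 2531 kg/m³, cost = 1.380 $/kg
  option S: σ_y = 328.0 MPa, ρ = 1844 kg/m³, cost = 675.0 $/kg
  option W: σ_y = 476.0 MPa, ρ = 2820 kg/m³, cost = 3.086 $/kg
  option V: σ_y = 625.4 MPa, ρ = 7890 kg/m³, cost = 1.250 $/kg
  option H: σ_y = 61.36 MPa, ρ = 1219 kg/m³, cost = 4.100 $/kg
  option G: σ_y = 1110 MPa, ρ = 8250 kg/m³, cost = 46.30 $/kg
  option V: M = 63.4 kN·m per $
  option W: M = 54.7 kN·m per $
  option H: M = 12.3 kN·m per $
  option C: M = 10.3 kN·m per $
  option G: M = 2.91 kN·m per $
  option S: M = 0.264 kN·m per $
Option V has the largest M.

option V, M = 63.4 kN·m per $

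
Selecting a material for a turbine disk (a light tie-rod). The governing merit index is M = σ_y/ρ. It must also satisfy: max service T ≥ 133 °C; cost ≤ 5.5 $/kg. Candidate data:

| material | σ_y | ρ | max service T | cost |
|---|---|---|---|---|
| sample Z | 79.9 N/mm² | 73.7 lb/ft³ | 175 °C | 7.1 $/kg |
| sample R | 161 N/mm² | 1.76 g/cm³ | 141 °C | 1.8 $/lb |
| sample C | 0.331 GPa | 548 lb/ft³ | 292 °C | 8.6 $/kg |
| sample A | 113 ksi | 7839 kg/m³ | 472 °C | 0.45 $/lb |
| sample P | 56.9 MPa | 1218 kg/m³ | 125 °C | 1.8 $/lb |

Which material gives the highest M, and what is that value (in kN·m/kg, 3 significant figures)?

sample A, M = 99.4 kN·m/kg

Screen on constraints: max service T ≥ 133 °C; cost ≤ 5.5 $/kg. Survivors: sample R, sample A.
After converting to SI:
  sample R: σ_y = 161.0 MPa, ρ = 1760 kg/m³
  sample A: σ_y = 779.1 MPa, ρ = 7839 kg/m³
  sample A: M = 99.4 kN·m/kg
  sample R: M = 91.5 kN·m/kg
Sample A has the largest M.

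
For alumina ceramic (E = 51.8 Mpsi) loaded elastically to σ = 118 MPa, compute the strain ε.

3.30×10⁻⁴

E = 51.8 Mpsi = 357.1 GPa = 357100 MPa.
ε = σ/E = 118 / 357100 = 3.30×10⁻⁴.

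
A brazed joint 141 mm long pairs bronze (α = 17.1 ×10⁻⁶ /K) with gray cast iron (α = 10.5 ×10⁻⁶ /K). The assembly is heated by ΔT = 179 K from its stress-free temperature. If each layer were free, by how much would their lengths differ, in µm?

167 µm

Δα = |17.1 − 10.5|×10⁻⁶/K = 6.60×10⁻⁶/K.
ΔL_mismatch = Δα·L·ΔT = 6.60×10⁻⁶ × 141.0 mm × 179.0 K = 167 µm.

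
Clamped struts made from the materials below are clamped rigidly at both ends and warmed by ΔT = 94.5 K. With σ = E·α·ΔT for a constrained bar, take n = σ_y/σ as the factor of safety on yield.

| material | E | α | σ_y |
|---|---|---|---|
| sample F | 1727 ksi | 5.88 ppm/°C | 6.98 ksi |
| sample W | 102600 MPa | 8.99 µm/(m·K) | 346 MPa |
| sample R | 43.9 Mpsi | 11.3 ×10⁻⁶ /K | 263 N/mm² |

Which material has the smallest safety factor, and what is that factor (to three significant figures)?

sample R, n = 0.814

Converting E to GPa, α to ×10⁻⁶/K, σ_y to MPa, then σ and n for each:
  sample F: E = 11.91, α = 5.88, σ_y = 48.13 → σ = 6.62 MPa, n = 7.27
  sample W: E = 102.6, α = 8.99, σ_y = 346.0 → σ = 87.2 MPa, n = 3.97
  sample R: E = 302.7, α = 11.3, σ_y = 263.0 → σ = 323 MPa, n = 0.814
The minimum is sample R at n = 0.814.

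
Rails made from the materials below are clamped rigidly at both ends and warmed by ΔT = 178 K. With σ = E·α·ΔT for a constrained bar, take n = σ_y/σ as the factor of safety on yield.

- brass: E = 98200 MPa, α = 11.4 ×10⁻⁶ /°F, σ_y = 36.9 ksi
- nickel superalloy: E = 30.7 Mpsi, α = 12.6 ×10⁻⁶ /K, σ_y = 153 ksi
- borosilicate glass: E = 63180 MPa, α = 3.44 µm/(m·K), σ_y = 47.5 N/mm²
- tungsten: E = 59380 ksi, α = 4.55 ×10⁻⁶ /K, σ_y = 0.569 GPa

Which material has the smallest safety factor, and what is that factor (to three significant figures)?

brass, n = 0.709

Converting E to GPa, α to ×10⁻⁶/K, σ_y to MPa, then σ and n for each:
  brass: E = 98.20, α = 20.5, σ_y = 254.4 → σ = 359 MPa, n = 0.709
  nickel superalloy: E = 211.7, α = 12.6, σ_y = 1055 → σ = 475 MPa, n = 2.22
  borosilicate glass: E = 63.18, α = 3.44, σ_y = 47.50 → σ = 38.7 MPa, n = 1.23
  tungsten: E = 409.4, α = 4.55, σ_y = 569.0 → σ = 332 MPa, n = 1.72
The minimum is brass at n = 0.709.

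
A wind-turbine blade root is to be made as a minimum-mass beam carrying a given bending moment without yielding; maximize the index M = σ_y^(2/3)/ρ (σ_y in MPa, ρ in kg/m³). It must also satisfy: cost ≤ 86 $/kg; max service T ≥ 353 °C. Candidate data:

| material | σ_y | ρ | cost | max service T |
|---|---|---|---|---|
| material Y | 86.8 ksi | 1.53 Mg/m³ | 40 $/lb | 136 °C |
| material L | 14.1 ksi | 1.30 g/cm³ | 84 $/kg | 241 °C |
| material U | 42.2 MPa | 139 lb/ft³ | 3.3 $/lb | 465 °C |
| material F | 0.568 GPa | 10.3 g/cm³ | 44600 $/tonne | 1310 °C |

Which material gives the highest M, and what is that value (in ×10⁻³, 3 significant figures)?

material F, M = 6.66×10⁻³

Screen on constraints: cost ≤ 86 $/kg; max service T ≥ 353 °C. Survivors: material U, material F.
In SI units:
  material U: σ_y = 42.20 MPa, ρ = 2227 kg/m³
  material F: σ_y = 568.0 MPa, ρ = 10300 kg/m³
  material F: M = 6.66×10⁻³
  material U: M = 5.44×10⁻³
Highest index: material F.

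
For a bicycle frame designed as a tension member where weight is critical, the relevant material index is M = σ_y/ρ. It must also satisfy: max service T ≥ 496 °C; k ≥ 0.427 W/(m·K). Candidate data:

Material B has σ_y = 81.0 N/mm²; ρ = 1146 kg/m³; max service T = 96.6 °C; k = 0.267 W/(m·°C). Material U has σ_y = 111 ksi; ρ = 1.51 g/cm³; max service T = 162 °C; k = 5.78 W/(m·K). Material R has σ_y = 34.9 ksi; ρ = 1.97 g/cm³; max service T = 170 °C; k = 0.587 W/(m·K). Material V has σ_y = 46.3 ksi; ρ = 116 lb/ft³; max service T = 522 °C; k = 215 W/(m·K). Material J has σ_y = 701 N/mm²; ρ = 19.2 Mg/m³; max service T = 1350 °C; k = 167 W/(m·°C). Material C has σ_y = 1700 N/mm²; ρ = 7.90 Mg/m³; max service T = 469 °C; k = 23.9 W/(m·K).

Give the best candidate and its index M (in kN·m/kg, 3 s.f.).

Screen on constraints: max service T ≥ 496 °C; k ≥ 0.427 W/(m·K). Survivors: material V, material J.
Normalizing units and computing the index:
  material V: σ_y = 319.2 MPa, ρ = 1858 kg/m³
  material J: σ_y = 701.0 MPa, ρ = 19200 kg/m³
  material V: M = 172 kN·m/kg
  material J: M = 36.5 kN·m/kg
Material V ranks first.

material V, M = 172 kN·m/kg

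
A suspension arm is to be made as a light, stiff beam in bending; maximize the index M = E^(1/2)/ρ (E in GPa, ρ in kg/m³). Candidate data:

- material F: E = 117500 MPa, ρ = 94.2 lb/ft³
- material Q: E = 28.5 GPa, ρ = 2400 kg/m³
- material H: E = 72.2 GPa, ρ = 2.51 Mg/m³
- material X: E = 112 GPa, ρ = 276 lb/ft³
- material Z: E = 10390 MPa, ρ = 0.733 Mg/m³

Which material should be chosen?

Convert each candidate to consistent units, then evaluate M:
  material F: E = 117.5 GPa, ρ = 1509 kg/m³
  material Q: E = 28.50 GPa, ρ = 2400 kg/m³
  material H: E = 72.20 GPa, ρ = 2510 kg/m³
  material X: E = 112.0 GPa, ρ = 4421 kg/m³
  material Z: E = 10.39 GPa, ρ = 733.0 kg/m³
  material F: M = 7.18×10⁻³
  material Z: M = 4.40×10⁻³
  material H: M = 3.39×10⁻³
  material X: M = 2.39×10⁻³
  material Q: M = 2.22×10⁻³
Material F has the largest M.

material F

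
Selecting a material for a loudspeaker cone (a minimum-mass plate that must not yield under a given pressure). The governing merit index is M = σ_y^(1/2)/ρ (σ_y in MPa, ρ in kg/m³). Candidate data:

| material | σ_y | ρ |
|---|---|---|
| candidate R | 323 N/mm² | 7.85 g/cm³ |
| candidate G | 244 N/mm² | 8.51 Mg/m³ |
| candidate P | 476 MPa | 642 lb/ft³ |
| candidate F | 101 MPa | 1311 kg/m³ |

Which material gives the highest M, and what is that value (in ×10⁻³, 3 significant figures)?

candidate F, M = 7.67×10⁻³

After converting to SI:
  candidate R: σ_y = 323.0 MPa, ρ = 7850 kg/m³
  candidate G: σ_y = 244.0 MPa, ρ = 8510 kg/m³
  candidate P: σ_y = 476.0 MPa, ρ = 10280 kg/m³
  candidate F: σ_y = 101.0 MPa, ρ = 1311 kg/m³
  candidate F: M = 7.67×10⁻³
  candidate R: M = 2.29×10⁻³
  candidate P: M = 2.12×10⁻³
  candidate G: M = 1.84×10⁻³
Candidate F ranks first.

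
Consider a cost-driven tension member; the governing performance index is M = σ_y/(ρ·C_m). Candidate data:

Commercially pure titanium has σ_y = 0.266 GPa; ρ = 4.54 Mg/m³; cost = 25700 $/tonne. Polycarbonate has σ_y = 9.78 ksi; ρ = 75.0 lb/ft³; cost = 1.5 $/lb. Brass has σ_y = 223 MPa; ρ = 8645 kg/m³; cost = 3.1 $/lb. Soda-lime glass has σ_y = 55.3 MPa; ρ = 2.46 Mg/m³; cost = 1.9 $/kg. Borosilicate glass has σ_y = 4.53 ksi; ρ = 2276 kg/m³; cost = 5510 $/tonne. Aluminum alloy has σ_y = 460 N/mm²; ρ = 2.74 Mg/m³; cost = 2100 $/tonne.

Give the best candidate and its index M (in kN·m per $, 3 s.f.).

After converting to SI:
  commercially pure titanium: σ_y = 266.0 MPa, ρ = 4540 kg/m³, cost = 25.70 $/kg
  polycarbonate: σ_y = 67.43 MPa, ρ = 1201 kg/m³, cost = 3.307 $/kg
  brass: σ_y = 223.0 MPa, ρ = 8645 kg/m³, cost = 6.834 $/kg
  soda-lime glass: σ_y = 55.30 MPa, ρ = 2460 kg/m³, cost = 1.900 $/kg
  borosilicate glass: σ_y = 31.23 MPa, ρ = 2276 kg/m³, cost = 5.510 $/kg
  aluminum alloy: σ_y = 460.0 MPa, ρ = 2740 kg/m³, cost = 2.100 $/kg
  aluminum alloy: M = 79.9 kN·m per $
  polycarbonate: M = 17.0 kN·m per $
  soda-lime glass: M = 11.8 kN·m per $
  brass: M = 3.77 kN·m per $
  borosilicate glass: M = 2.49 kN·m per $
  commercially pure titanium: M = 2.28 kN·m per $
Highest index: aluminum alloy.

aluminum alloy, M = 79.9 kN·m per $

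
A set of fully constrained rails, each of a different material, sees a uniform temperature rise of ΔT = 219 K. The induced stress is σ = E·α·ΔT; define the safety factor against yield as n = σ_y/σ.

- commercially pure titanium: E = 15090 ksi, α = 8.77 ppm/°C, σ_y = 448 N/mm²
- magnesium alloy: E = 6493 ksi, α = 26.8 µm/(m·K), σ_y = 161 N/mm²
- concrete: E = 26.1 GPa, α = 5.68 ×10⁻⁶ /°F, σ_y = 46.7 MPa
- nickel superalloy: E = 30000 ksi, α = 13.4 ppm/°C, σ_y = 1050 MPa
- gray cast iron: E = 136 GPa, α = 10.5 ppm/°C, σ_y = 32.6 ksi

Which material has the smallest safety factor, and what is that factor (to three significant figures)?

With everything in SI (GPa, ×10⁻⁶/K, MPa):
  commercially pure titanium: E = 104.0, α = 8.77, σ_y = 448.0 → σ = 200 MPa, n = 2.24
  magnesium alloy: E = 44.77, α = 26.8, σ_y = 161.0 → σ = 263 MPa, n = 0.613
  concrete: E = 26.10, α = 10.2, σ_y = 46.70 → σ = 58.4 MPa, n = 0.799
  nickel superalloy: E = 206.8, α = 13.4, σ_y = 1050 → σ = 607 MPa, n = 1.73
  gray cast iron: E = 136.0, α = 10.5, σ_y = 224.8 → σ = 313 MPa, n = 0.719
The minimum is magnesium alloy at n = 0.613.

magnesium alloy, n = 0.613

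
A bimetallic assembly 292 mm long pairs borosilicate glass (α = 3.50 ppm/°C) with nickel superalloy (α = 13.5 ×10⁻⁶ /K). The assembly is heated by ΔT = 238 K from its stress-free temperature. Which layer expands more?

α(borosilicate glass) = 3.50×10⁻⁶/K vs α(nickel superalloy) = 13.5×10⁻⁶/K.
Higher α expands more for the same ΔT: nickel superalloy.

nickel superalloy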